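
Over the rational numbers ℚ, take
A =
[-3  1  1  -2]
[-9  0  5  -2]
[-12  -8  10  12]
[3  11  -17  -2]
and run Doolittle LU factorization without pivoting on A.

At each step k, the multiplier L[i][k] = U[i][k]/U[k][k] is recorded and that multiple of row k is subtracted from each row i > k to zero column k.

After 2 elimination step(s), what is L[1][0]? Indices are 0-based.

k=0: U[0][0]=-3
  eliminate (1,0): mult=3, new row 1: (0, -3, 2, 4); set L[1][0]=3
  eliminate (2,0): mult=4, new row 2: (0, -12, 6, 20); set L[2][0]=4
  eliminate (3,0): mult=-1, new row 3: (0, 12, -16, -4); set L[3][0]=-1
k=1: U[1][1]=-3
  eliminate (2,1): mult=4, new row 2: (0, 0, -2, 4); set L[2][1]=4
  eliminate (3,1): mult=-4, new row 3: (0, 0, -8, 12); set L[3][1]=-4

L[1][0] = 3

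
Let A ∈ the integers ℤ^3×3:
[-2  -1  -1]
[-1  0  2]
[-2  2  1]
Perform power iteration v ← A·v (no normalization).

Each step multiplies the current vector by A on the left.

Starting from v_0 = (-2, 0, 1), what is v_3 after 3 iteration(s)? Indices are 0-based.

v_0 = (-2, 0, 1).
v_1 = A·v_0 = (3, 4, 5).
v_2 = A·v_1 = (-15, 7, 7).
v_3 = A·v_2 = (16, 29, 51).

v_3 = (16, 29, 51)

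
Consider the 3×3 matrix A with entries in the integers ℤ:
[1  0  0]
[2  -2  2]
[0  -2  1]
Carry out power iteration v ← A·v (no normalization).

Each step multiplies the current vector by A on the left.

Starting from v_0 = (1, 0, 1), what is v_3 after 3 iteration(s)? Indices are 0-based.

v_0 = (1, 0, 1).
v_1 = A·v_0 = (1, 4, 1).
v_2 = A·v_1 = (1, -4, -7).
v_3 = A·v_2 = (1, -4, 1).

v_3 = (1, -4, 1)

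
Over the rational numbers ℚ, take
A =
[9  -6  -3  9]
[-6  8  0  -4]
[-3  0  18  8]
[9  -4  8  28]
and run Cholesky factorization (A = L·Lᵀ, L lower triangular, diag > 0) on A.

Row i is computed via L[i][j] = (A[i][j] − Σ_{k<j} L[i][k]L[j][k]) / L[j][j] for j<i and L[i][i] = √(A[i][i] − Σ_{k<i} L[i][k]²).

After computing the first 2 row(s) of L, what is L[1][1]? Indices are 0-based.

L[1][1] = 2

Step 1: L[0][0] = √(9) = 3.
  L[1][0] = (-6) / L[0][0] = -2.
Step 2: L[1][1] = √(4) = 2.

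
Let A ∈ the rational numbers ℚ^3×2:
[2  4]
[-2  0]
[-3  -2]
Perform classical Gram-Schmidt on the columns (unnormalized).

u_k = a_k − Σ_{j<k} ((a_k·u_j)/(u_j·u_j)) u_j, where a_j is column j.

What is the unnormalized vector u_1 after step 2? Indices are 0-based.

Step 1: u_0 = a_0 = (2, -2, -3).
Step 2: u_1 = a_1 − (14/17)·u_0 = (40/17, 28/17, 8/17).

u_1 = (40/17, 28/17, 8/17)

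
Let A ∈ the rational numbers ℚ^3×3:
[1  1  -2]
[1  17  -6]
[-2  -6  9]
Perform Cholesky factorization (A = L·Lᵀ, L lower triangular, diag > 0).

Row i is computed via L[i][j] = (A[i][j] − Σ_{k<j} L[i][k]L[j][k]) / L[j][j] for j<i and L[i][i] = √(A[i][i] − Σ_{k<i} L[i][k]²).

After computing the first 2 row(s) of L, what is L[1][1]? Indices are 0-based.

Step 1: L[0][0] = √(1) = 1.
  L[1][0] = (1) / L[0][0] = 1.
Step 2: L[1][1] = √(16) = 4.

L[1][1] = 4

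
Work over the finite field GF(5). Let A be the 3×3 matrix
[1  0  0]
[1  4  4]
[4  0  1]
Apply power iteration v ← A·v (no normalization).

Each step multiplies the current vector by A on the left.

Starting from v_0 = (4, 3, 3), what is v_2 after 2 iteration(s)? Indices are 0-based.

v_0 = (4, 3, 3).
v_1 = A·v_0 = (4, 3, 4).
v_2 = A·v_1 = (4, 2, 0).

v_2 = (4, 2, 0)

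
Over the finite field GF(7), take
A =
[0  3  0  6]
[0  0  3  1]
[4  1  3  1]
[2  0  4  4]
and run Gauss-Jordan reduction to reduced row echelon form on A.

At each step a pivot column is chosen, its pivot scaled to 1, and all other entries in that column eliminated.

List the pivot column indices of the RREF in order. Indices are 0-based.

pivot columns: 0, 1, 2, 3

[1] R0 <-> R2
[1] R0 /= 4  ⇒  (1, 2, 6, 2)
     R3 -= 2·R0  ⇒  (0, 3, 6, 0)
[2] R1 <-> R2
[2] R1 /= 3  ⇒  (0, 1, 0, 2)
     R0 -= 2·R1  ⇒  (1, 0, 6, 5)
     R3 -= 3·R1  ⇒  (0, 0, 6, 1)
[3] R2 /= 3  ⇒  (0, 0, 1, 5)
     R0 -= 6·R2  ⇒  (1, 0, 0, 3)
     R3 -= 6·R2  ⇒  (0, 0, 0, 6)
[4] R3 /= 6  ⇒  (0, 0, 0, 1)
     R0 -= 3·R3  ⇒  (1, 0, 0, 0)
     R1 -= 2·R3  ⇒  (0, 1, 0, 0)
     R2 -= 5·R3  ⇒  (0, 0, 1, 0)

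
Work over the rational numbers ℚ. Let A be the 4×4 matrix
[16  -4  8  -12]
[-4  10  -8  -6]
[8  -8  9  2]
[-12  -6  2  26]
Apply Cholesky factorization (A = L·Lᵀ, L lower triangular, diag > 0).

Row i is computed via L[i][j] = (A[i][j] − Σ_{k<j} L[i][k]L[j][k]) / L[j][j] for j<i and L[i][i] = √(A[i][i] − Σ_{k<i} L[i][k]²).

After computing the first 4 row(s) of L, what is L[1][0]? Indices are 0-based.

Step 1: L[0][0] = √(16) = 4.
  L[1][0] = (-4) / L[0][0] = -1.
Step 2: L[1][1] = √(9) = 3.
  L[2][0] = (8) / L[0][0] = 2.
  L[2][1] = (-6) / L[1][1] = -2.
Step 3: L[2][2] = √(1) = 1.
  L[3][0] = (-12) / L[0][0] = -3.
  L[3][1] = (-9) / L[1][1] = -3.
  L[3][2] = (2) / L[2][2] = 2.
Step 4: L[3][3] = √(4) = 2.

L[1][0] = -1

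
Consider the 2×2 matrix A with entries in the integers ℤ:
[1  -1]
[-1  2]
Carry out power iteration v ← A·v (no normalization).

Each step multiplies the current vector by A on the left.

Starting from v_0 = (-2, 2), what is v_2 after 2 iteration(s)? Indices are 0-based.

v_0 = (-2, 2).
v_1 = A·v_0 = (-4, 6).
v_2 = A·v_1 = (-10, 16).

v_2 = (-10, 16)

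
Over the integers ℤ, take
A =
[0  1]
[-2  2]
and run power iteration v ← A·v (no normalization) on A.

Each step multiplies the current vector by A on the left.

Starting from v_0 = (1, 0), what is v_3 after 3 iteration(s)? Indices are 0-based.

v_3 = (-4, -4)

v_0 = (1, 0).
v_1 = A·v_0 = (0, -2).
v_2 = A·v_1 = (-2, -4).
v_3 = A·v_2 = (-4, -4).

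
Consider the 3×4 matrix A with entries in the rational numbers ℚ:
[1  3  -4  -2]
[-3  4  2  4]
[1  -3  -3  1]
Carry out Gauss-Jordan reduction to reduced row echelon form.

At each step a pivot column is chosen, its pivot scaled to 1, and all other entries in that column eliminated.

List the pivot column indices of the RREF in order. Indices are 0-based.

pivot columns: 0, 1, 2

[1] R0 /= 1  ⇒  (1, 3, -4, -2)
     R1 -= -3·R0  ⇒  (0, 13, -10, -2)
     R2 -= 1·R0  ⇒  (0, -6, 1, 3)
[2] R1 /= 13  ⇒  (0, 1, -10/13, -2/13)
     R0 -= 3·R1  ⇒  (1, 0, -22/13, -20/13)
     R2 -= -6·R1  ⇒  (0, 0, -47/13, 27/13)
[3] R2 /= -47/13  ⇒  (0, 0, 1, -27/47)
     R0 -= -22/13·R2  ⇒  (1, 0, 0, -118/47)
     R1 -= -10/13·R2  ⇒  (0, 1, 0, -28/47)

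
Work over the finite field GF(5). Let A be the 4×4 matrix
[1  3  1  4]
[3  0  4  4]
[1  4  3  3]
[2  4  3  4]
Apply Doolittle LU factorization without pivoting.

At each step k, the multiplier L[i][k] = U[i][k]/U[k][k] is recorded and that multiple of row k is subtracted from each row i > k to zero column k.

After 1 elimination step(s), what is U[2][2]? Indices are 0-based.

U[2][2] = 2

Step 1: pivot at (0,0) is 1.
  row1 ← row1 − (3)·row0  ⇒  L[1][0]=3, U row1=(0, 1, 1, 2)
  row2 ← row2 − (1)·row0  ⇒  L[2][0]=1, U row2=(0, 1, 2, 4)
  row3 ← row3 − (2)·row0  ⇒  L[3][0]=2, U row3=(0, 3, 1, 1)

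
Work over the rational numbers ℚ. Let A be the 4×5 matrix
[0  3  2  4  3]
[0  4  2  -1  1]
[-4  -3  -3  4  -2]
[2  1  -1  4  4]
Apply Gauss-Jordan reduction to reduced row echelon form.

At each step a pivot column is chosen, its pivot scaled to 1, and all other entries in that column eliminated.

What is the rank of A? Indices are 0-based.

[1] R0 <-> R2
[1] R0 /= -4  ⇒  (1, 3/4, 3/4, -1, 1/2)
     R3 -= 2·R0  ⇒  (0, -1/2, -5/2, 6, 3)
[2] R1 /= 4  ⇒  (0, 1, 1/2, -1/4, 1/4)
     R0 -= 3/4·R1  ⇒  (1, 0, 3/8, -13/16, 5/16)
     R2 -= 3·R1  ⇒  (0, 0, 1/2, 19/4, 9/4)
     R3 -= -1/2·R1  ⇒  (0, 0, -9/4, 47/8, 25/8)
[3] R2 /= 1/2  ⇒  (0, 0, 1, 19/2, 9/2)
     R0 -= 3/8·R2  ⇒  (1, 0, 0, -35/8, -11/8)
     R1 -= 1/2·R2  ⇒  (0, 1, 0, -5, -2)
     R3 -= -9/4·R2  ⇒  (0, 0, 0, 109/4, 53/4)
[4] R3 /= 109/4  ⇒  (0, 0, 0, 1, 53/109)
     R0 -= -35/8·R3  ⇒  (1, 0, 0, 0, 82/109)
     R1 -= -5·R3  ⇒  (0, 1, 0, 0, 47/109)
     R2 -= 19/2·R3  ⇒  (0, 0, 1, 0, -13/109)

rank = 4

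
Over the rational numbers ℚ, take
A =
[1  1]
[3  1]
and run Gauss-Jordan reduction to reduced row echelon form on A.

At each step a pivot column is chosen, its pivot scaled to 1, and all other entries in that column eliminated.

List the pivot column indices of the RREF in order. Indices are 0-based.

pivot columns: 0, 1

step 1: normalize row 0 (÷1) = (1, 1)
  row 1: subtract 3×row0 = (0, -2)
step 2: normalize row 1 (÷-2) = (0, 1)
  row 0: subtract 1×row1 = (1, 0)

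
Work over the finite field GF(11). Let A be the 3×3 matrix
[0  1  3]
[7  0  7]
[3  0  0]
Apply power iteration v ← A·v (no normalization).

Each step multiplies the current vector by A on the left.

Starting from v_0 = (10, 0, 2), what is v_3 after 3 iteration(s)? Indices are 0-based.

v_3 = (9, 2, 5)

v_0 = (10, 0, 2).
v_1 = A·v_0 = (6, 7, 8).
v_2 = A·v_1 = (9, 10, 7).
v_3 = A·v_2 = (9, 2, 5).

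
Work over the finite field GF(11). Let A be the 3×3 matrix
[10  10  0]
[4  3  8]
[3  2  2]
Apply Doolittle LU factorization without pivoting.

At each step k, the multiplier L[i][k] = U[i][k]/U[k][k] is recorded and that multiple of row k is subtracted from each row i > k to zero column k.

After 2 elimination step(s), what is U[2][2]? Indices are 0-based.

U[2][2] = 5

k=0: U[0][0]=10
  eliminate (1,0): mult=7, new row 1: (0, 10, 8); set L[1][0]=7
  eliminate (2,0): mult=8, new row 2: (0, 10, 2); set L[2][0]=8
k=1: U[1][1]=10
  eliminate (2,1): mult=1, new row 2: (0, 0, 5); set L[2][1]=1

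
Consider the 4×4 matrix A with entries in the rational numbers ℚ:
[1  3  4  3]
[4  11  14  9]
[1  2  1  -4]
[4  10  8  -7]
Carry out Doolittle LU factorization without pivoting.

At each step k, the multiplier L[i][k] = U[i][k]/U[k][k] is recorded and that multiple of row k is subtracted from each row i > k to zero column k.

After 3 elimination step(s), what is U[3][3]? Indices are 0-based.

Step 1: pivot at (0,0) is 1.
  row1 ← row1 − (4)·row0  ⇒  L[1][0]=4, U row1=(0, -1, -2, -3)
  row2 ← row2 − (1)·row0  ⇒  L[2][0]=1, U row2=(0, -1, -3, -7)
  row3 ← row3 − (4)·row0  ⇒  L[3][0]=4, U row3=(0, -2, -8, -19)
Step 2: pivot at (1,1) is -1.
  row2 ← row2 − (1)·row1  ⇒  L[2][1]=1, U row2=(0, 0, -1, -4)
  row3 ← row3 − (2)·row1  ⇒  L[3][1]=2, U row3=(0, 0, -4, -13)
Step 3: pivot at (2,2) is -1.
  row3 ← row3 − (4)·row2  ⇒  L[3][2]=4, U row3=(0, 0, 0, 3)

U[3][3] = 3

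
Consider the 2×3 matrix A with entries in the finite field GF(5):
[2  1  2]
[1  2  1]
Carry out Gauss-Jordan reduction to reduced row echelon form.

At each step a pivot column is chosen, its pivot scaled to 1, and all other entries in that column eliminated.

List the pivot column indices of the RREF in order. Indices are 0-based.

pivot columns: 0, 1

pivot(0,0)=2: scale R0 → (1, 3, 1)
  clear (1,0): R1 −= (1)R0 → (0, 4, 0)
pivot(1,1)=4: scale R1 → (0, 1, 0)
  clear (0,1): R0 −= (3)R1 → (1, 0, 1)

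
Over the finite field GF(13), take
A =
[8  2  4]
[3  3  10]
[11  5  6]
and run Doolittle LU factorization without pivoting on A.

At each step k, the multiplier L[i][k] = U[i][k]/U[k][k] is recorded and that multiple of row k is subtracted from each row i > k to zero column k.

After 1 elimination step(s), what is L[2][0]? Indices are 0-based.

L[2][0] = 3

k=0: U[0][0]=8
  eliminate (1,0): mult=2, new row 1: (0, 12, 2); set L[1][0]=2
  eliminate (2,0): mult=3, new row 2: (0, 12, 7); set L[2][0]=3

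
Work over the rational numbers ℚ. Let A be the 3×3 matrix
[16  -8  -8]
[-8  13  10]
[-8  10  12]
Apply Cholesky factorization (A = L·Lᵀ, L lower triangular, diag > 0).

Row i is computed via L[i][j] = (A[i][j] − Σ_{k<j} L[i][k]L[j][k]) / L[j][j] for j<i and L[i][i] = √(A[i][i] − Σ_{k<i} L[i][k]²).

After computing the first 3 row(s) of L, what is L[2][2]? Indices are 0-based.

L[2][2] = 2

Step 1: L[0][0] = √(16) = 4.
  L[1][0] = (-8) / L[0][0] = -2.
Step 2: L[1][1] = √(9) = 3.
  L[2][0] = (-8) / L[0][0] = -2.
  L[2][1] = (6) / L[1][1] = 2.
Step 3: L[2][2] = √(4) = 2.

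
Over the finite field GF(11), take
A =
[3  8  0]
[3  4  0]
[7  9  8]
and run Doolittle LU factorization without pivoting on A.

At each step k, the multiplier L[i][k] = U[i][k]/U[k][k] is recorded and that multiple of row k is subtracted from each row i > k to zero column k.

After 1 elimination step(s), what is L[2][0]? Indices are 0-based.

k=0: U[0][0]=3
  eliminate (1,0): mult=1, new row 1: (0, 7, 0); set L[1][0]=1
  eliminate (2,0): mult=6, new row 2: (0, 5, 8); set L[2][0]=6

L[2][0] = 6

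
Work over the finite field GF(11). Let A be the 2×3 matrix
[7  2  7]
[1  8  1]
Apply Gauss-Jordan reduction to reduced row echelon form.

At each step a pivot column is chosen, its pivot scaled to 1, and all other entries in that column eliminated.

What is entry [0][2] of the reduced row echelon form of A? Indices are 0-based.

step 1: normalize row 0 (÷7) = (1, 5, 1)
  row 1: subtract 1×row0 = (0, 3, 0)
step 2: normalize row 1 (÷3) = (0, 1, 0)
  row 0: subtract 5×row1 = (1, 0, 1)

M[0][2] = 1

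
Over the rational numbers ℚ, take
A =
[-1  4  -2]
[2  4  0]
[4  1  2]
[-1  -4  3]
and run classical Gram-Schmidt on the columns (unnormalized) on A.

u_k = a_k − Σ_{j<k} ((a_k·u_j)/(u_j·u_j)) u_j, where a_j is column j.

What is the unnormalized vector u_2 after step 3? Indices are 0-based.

Step 1: u_0 = a_0 = (-1, 2, 4, -1).
Step 2: u_1 = a_1 − (6/11)·u_0 = (50/11, 32/11, -13/11, -38/11).
Step 3: u_2 = a_2 − (7/22)·u_0 − (-240/467)·u_1 = (611/934, 401/467, 56/467, 1441/934).

u_2 = (611/934, 401/467, 56/467, 1441/934)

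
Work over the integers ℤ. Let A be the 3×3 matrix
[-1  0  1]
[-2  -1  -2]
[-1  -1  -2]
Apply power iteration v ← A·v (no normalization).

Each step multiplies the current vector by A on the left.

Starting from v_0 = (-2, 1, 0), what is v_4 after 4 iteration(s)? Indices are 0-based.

v_0 = (-2, 1, 0).
v_1 = A·v_0 = (2, 3, 1).
v_2 = A·v_1 = (-1, -9, -7).
v_3 = A·v_2 = (-6, 25, 24).
v_4 = A·v_3 = (30, -61, -67).

v_4 = (30, -61, -67)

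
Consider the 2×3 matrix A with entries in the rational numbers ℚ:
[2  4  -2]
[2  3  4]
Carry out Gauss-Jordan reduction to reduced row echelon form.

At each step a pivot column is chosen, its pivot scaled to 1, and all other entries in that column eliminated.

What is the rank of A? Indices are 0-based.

rank = 2

pivot(0,0)=2: scale R0 → (1, 2, -1)
  clear (1,0): R1 −= (2)R0 → (0, -1, 6)
pivot(1,1)=-1: scale R1 → (0, 1, -6)
  clear (0,1): R0 −= (2)R1 → (1, 0, 11)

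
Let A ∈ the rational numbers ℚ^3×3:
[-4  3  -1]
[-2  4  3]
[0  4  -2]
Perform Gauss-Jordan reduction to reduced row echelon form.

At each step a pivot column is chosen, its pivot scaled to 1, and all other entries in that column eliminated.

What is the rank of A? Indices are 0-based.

rank = 3

pivot(0,0)=-4: scale R0 → (1, -3/4, 1/4)
  clear (1,0): R1 −= (-2)R0 → (0, 5/2, 7/2)
pivot(1,1)=5/2: scale R1 → (0, 1, 7/5)
  clear (0,1): R0 −= (-3/4)R1 → (1, 0, 13/10)
  clear (2,1): R2 −= (4)R1 → (0, 0, -38/5)
pivot(2,2)=-38/5: scale R2 → (0, 0, 1)
  clear (0,2): R0 −= (13/10)R2 → (1, 0, 0)
  clear (1,2): R1 −= (7/5)R2 → (0, 1, 0)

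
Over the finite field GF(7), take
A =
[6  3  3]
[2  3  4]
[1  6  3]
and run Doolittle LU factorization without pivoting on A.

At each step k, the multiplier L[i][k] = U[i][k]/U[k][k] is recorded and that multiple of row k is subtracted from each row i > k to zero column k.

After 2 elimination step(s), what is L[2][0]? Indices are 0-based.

[col 0] pivot 6
  R1 -= 5*R0 → (0, 2, 3)  (L[1][0] := 5)
  R2 -= 6*R0 → (0, 2, 6)  (L[2][0] := 6)
[col 1] pivot 2
  R2 -= 1*R1 → (0, 0, 3)  (L[2][1] := 1)

L[2][0] = 6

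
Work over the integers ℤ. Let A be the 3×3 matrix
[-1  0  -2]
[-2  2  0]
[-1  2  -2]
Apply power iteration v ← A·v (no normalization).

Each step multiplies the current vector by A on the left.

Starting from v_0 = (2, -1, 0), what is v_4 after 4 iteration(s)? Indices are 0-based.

v_0 = (2, -1, 0).
v_1 = A·v_0 = (-2, -6, -4).
v_2 = A·v_1 = (10, -8, -2).
v_3 = A·v_2 = (-6, -36, -22).
v_4 = A·v_3 = (50, -60, -22).

v_4 = (50, -60, -22)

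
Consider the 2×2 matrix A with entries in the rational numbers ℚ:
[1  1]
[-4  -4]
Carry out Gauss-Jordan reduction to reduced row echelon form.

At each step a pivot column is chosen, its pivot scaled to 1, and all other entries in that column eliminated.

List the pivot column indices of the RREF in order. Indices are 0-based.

pivot(0,0)=1: scale R0 → (1, 1)
  clear (1,0): R1 −= (-4)R0 → (0, 0)
col 1: no nonzero at/below row 1; advance.

pivot columns: 0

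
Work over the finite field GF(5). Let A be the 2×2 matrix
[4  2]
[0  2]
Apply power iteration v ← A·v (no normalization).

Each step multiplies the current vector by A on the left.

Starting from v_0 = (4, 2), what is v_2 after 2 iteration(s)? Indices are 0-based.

v_2 = (3, 3)

v_0 = (4, 2).
v_1 = A·v_0 = (0, 4).
v_2 = A·v_1 = (3, 3).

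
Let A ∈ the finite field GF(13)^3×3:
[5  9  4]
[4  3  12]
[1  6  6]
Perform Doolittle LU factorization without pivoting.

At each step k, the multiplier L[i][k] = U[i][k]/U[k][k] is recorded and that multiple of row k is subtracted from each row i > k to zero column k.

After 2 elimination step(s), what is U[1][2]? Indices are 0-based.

k=0: U[0][0]=5
  eliminate (1,0): mult=6, new row 1: (0, 1, 1); set L[1][0]=6
  eliminate (2,0): mult=8, new row 2: (0, 12, 0); set L[2][0]=8
k=1: U[1][1]=1
  eliminate (2,1): mult=12, new row 2: (0, 0, 1); set L[2][1]=12

U[1][2] = 1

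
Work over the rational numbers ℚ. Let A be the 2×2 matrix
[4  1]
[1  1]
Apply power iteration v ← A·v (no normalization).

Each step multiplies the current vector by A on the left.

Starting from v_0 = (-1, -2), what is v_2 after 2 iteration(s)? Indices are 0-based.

v_2 = (-27, -9)

v_0 = (-1, -2).
v_1 = A·v_0 = (-6, -3).
v_2 = A·v_1 = (-27, -9).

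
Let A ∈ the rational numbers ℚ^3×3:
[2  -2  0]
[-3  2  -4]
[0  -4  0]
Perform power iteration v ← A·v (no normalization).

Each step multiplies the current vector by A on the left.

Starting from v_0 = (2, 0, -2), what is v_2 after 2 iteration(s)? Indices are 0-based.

v_0 = (2, 0, -2).
v_1 = A·v_0 = (4, 2, 0).
v_2 = A·v_1 = (4, -8, -8).

v_2 = (4, -8, -8)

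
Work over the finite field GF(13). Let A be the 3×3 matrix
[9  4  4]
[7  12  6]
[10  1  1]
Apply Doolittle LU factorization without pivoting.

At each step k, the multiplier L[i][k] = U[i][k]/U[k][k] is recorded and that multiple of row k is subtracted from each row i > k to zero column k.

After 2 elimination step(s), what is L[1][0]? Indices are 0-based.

[col 0] pivot 9
  R1 -= 8*R0 → (0, 6, 0)  (L[1][0] := 8)
  R2 -= 4*R0 → (0, 11, 11)  (L[2][0] := 4)
[col 1] pivot 6
  R2 -= 4*R1 → (0, 0, 11)  (L[2][1] := 4)

L[1][0] = 8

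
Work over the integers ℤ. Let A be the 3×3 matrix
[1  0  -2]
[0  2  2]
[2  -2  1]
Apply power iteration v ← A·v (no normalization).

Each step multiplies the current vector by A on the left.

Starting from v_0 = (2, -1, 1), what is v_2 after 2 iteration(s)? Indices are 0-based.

v_2 = (-14, 14, 7)

v_0 = (2, -1, 1).
v_1 = A·v_0 = (0, 0, 7).
v_2 = A·v_1 = (-14, 14, 7).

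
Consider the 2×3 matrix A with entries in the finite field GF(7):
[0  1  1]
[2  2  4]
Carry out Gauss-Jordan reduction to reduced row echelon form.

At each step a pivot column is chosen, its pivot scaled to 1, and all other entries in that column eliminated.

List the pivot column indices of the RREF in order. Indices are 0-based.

step 1: exchange rows 0,1
step 1: normalize row 0 (÷2) = (1, 1, 2)
step 2: normalize row 1 (÷1) = (0, 1, 1)
  row 0: subtract 1×row1 = (1, 0, 1)

pivot columns: 0, 1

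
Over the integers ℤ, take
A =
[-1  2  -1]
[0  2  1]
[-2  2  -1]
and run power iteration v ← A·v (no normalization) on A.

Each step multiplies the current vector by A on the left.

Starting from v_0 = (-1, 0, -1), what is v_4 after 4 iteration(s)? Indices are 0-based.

v_0 = (-1, 0, -1).
v_1 = A·v_0 = (2, -1, 3).
v_2 = A·v_1 = (-7, 1, -9).
v_3 = A·v_2 = (18, -7, 25).
v_4 = A·v_3 = (-57, 11, -75).

v_4 = (-57, 11, -75)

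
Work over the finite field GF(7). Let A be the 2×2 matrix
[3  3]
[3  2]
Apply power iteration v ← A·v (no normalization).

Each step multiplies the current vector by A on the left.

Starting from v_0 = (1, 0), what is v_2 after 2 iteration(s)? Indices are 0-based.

v_0 = (1, 0).
v_1 = A·v_0 = (3, 3).
v_2 = A·v_1 = (4, 1).

v_2 = (4, 1)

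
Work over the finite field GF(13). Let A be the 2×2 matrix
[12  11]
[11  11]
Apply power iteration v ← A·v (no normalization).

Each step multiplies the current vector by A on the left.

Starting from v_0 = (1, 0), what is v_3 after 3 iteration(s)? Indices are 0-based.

v_3 = (9, 4)

v_0 = (1, 0).
v_1 = A·v_0 = (12, 11).
v_2 = A·v_1 = (5, 6).
v_3 = A·v_2 = (9, 4).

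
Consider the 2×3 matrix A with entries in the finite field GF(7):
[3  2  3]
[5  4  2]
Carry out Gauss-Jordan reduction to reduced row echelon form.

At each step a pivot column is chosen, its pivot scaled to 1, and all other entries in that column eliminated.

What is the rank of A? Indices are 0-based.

step 1: normalize row 0 (÷3) = (1, 3, 1)
  row 1: subtract 5×row0 = (0, 3, 4)
step 2: normalize row 1 (÷3) = (0, 1, 6)
  row 0: subtract 3×row1 = (1, 0, 4)

rank = 2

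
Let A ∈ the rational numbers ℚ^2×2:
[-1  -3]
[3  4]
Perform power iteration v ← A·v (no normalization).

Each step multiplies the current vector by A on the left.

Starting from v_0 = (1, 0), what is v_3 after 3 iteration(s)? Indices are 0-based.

v_3 = (-19, 12)

v_0 = (1, 0).
v_1 = A·v_0 = (-1, 3).
v_2 = A·v_1 = (-8, 9).
v_3 = A·v_2 = (-19, 12).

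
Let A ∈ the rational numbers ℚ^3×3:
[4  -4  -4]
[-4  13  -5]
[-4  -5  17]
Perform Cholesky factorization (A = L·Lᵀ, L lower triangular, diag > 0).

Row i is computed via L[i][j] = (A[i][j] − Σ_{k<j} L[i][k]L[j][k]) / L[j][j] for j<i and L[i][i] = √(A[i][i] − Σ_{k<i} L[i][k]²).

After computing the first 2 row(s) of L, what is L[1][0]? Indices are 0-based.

Step 1: L[0][0] = √(4) = 2.
  L[1][0] = (-4) / L[0][0] = -2.
Step 2: L[1][1] = √(9) = 3.

L[1][0] = -2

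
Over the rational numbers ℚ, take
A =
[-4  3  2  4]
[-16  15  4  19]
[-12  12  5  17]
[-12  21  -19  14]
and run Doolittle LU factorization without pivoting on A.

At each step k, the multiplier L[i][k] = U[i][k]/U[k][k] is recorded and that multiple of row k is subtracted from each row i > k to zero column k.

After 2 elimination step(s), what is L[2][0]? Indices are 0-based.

L[2][0] = 3

[col 0] pivot -4
  R1 -= 4*R0 → (0, 3, -4, 3)  (L[1][0] := 4)
  R2 -= 3*R0 → (0, 3, -1, 5)  (L[2][0] := 3)
  R3 -= 3*R0 → (0, 12, -25, 2)  (L[3][0] := 3)
[col 1] pivot 3
  R2 -= 1*R1 → (0, 0, 3, 2)  (L[2][1] := 1)
  R3 -= 4*R1 → (0, 0, -9, -10)  (L[3][1] := 4)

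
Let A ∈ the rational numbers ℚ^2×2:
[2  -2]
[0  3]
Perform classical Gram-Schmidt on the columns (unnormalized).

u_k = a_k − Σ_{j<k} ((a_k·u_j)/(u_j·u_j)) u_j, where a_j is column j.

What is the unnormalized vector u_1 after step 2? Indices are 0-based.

u_1 = (0, 3)

Step 1: u_0 = a_0 = (2, 0).
Step 2: u_1 = a_1 − (-1)·u_0 = (0, 3).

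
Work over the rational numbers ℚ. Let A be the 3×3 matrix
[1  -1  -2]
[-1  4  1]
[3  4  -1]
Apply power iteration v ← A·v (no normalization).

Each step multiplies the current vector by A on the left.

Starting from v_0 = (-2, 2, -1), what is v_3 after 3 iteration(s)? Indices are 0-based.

v_0 = (-2, 2, -1).
v_1 = A·v_0 = (-2, 9, 3).
v_2 = A·v_1 = (-17, 41, 27).
v_3 = A·v_2 = (-112, 208, 86).

v_3 = (-112, 208, 86)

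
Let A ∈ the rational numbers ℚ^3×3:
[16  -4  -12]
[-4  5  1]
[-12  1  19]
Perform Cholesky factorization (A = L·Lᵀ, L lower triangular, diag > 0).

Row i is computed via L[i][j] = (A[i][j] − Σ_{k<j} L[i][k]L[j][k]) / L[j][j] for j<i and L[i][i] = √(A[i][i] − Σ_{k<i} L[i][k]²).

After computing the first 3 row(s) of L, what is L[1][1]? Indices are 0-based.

Step 1: L[0][0] = √(16) = 4.
  L[1][0] = (-4) / L[0][0] = -1.
Step 2: L[1][1] = √(4) = 2.
  L[2][0] = (-12) / L[0][0] = -3.
  L[2][1] = (-2) / L[1][1] = -1.
Step 3: L[2][2] = √(9) = 3.

L[1][1] = 2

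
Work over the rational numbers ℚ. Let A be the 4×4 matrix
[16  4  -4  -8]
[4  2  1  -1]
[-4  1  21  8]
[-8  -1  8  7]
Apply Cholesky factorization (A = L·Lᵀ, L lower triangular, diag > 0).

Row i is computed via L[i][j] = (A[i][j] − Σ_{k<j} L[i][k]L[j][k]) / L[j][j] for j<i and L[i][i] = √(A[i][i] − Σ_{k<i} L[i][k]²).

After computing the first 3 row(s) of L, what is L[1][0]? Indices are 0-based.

Step 1: L[0][0] = √(16) = 4.
  L[1][0] = (4) / L[0][0] = 1.
Step 2: L[1][1] = √(1) = 1.
  L[2][0] = (-4) / L[0][0] = -1.
  L[2][1] = (2) / L[1][1] = 2.
Step 3: L[2][2] = √(16) = 4.

L[1][0] = 1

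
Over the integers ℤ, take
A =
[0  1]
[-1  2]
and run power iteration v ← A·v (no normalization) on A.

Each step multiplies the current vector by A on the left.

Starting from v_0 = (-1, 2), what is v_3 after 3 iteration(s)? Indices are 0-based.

v_0 = (-1, 2).
v_1 = A·v_0 = (2, 5).
v_2 = A·v_1 = (5, 8).
v_3 = A·v_2 = (8, 11).

v_3 = (8, 11)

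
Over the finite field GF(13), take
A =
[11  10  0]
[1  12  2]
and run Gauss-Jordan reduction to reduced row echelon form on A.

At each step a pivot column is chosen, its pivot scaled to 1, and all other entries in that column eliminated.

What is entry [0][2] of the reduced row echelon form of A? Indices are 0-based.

M[0][2] = 9

[1] R0 /= 11  ⇒  (1, 8, 0)
     R1 -= 1·R0  ⇒  (0, 4, 2)
[2] R1 /= 4  ⇒  (0, 1, 7)
     R0 -= 8·R1  ⇒  (1, 0, 9)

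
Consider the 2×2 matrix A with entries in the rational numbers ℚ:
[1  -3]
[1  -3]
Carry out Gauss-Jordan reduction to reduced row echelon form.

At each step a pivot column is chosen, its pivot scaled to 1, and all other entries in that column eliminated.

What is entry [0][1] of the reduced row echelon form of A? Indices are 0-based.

M[0][1] = -3

pivot(0,0)=1: scale R0 → (1, -3)
  clear (1,0): R1 −= (1)R0 → (0, 0)
col 1: no nonzero at/below row 1; advance.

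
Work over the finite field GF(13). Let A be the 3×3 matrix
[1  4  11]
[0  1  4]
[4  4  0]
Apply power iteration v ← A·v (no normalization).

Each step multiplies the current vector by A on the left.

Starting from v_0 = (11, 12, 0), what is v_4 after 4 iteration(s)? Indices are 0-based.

v_0 = (11, 12, 0).
v_1 = A·v_0 = (7, 12, 1).
v_2 = A·v_1 = (1, 3, 11).
v_3 = A·v_2 = (4, 8, 3).
v_4 = A·v_3 = (4, 7, 9).

v_4 = (4, 7, 9)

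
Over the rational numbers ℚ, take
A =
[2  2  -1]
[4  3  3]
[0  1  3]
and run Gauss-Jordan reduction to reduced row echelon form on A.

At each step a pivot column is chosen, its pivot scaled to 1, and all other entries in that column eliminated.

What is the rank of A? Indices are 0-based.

rank = 3

pivot(0,0)=2: scale R0 → (1, 1, -1/2)
  clear (1,0): R1 −= (4)R0 → (0, -1, 5)
pivot(1,1)=-1: scale R1 → (0, 1, -5)
  clear (0,1): R0 −= (1)R1 → (1, 0, 9/2)
  clear (2,1): R2 −= (1)R1 → (0, 0, 8)
pivot(2,2)=8: scale R2 → (0, 0, 1)
  clear (0,2): R0 −= (9/2)R2 → (1, 0, 0)
  clear (1,2): R1 −= (-5)R2 → (0, 1, 0)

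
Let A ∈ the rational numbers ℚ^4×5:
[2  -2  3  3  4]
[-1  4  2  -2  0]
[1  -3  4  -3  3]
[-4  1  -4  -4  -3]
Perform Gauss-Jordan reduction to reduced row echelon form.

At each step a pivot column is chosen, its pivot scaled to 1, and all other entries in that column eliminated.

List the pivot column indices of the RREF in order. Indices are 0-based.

[1] R0 /= 2  ⇒  (1, -1, 3/2, 3/2, 2)
     R1 -= -1·R0  ⇒  (0, 3, 7/2, -1/2, 2)
     R2 -= 1·R0  ⇒  (0, -2, 5/2, -9/2, 1)
     R3 -= -4·R0  ⇒  (0, -3, 2, 2, 5)
[2] R1 /= 3  ⇒  (0, 1, 7/6, -1/6, 2/3)
     R0 -= -1·R1  ⇒  (1, 0, 8/3, 4/3, 8/3)
     R2 -= -2·R1  ⇒  (0, 0, 29/6, -29/6, 7/3)
     R3 -= -3·R1  ⇒  (0, 0, 11/2, 3/2, 7)
[3] R2 /= 29/6  ⇒  (0, 0, 1, -1, 14/29)
     R0 -= 8/3·R2  ⇒  (1, 0, 0, 4, 40/29)
     R1 -= 7/6·R2  ⇒  (0, 1, 0, 1, 3/29)
     R3 -= 11/2·R2  ⇒  (0, 0, 0, 7, 126/29)
[4] R3 /= 7  ⇒  (0, 0, 0, 1, 18/29)
     R0 -= 4·R3  ⇒  (1, 0, 0, 0, -32/29)
     R1 -= 1·R3  ⇒  (0, 1, 0, 0, -15/29)
     R2 -= -1·R3  ⇒  (0, 0, 1, 0, 32/29)

pivot columns: 0, 1, 2, 3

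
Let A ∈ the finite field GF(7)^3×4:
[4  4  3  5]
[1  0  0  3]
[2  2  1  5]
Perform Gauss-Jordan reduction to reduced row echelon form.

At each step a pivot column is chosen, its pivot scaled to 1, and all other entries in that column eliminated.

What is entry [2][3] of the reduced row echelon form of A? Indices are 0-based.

M[2][3] = 2

step 1: normalize row 0 (÷4) = (1, 1, 6, 3)
  row 1: subtract 1×row0 = (0, 6, 1, 0)
  row 2: subtract 2×row0 = (0, 0, 3, 6)
step 2: normalize row 1 (÷6) = (0, 1, 6, 0)
  row 0: subtract 1×row1 = (1, 0, 0, 3)
step 3: normalize row 2 (÷3) = (0, 0, 1, 2)
  row 1: subtract 6×row2 = (0, 1, 0, 2)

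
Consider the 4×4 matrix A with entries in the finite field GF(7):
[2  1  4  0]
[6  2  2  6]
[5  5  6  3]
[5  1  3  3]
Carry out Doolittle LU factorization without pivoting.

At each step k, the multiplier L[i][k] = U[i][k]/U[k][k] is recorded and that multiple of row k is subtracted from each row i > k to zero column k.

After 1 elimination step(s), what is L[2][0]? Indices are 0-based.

Step 1: pivot at (0,0) is 2.
  row1 ← row1 − (3)·row0  ⇒  L[1][0]=3, U row1=(0, 6, 4, 6)
  row2 ← row2 − (6)·row0  ⇒  L[2][0]=6, U row2=(0, 6, 3, 3)
  row3 ← row3 − (6)·row0  ⇒  L[3][0]=6, U row3=(0, 2, 0, 3)

L[2][0] = 6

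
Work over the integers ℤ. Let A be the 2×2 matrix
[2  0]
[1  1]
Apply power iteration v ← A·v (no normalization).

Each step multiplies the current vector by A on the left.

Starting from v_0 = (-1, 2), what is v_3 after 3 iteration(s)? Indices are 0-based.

v_3 = (-8, -5)

v_0 = (-1, 2).
v_1 = A·v_0 = (-2, 1).
v_2 = A·v_1 = (-4, -1).
v_3 = A·v_2 = (-8, -5).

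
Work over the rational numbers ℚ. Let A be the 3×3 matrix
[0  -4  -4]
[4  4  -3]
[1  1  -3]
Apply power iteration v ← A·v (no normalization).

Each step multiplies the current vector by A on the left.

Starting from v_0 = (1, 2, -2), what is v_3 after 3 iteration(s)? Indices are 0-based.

v_3 = (-144, -225, -36)

v_0 = (1, 2, -2).
v_1 = A·v_0 = (0, 18, 9).
v_2 = A·v_1 = (-108, 45, -9).
v_3 = A·v_2 = (-144, -225, -36).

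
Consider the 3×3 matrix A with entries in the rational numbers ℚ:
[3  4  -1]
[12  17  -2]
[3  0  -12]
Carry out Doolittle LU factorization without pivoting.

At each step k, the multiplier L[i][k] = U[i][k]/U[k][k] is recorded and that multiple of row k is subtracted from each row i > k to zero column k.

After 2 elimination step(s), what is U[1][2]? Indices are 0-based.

k=0: U[0][0]=3
  eliminate (1,0): mult=4, new row 1: (0, 1, 2); set L[1][0]=4
  eliminate (2,0): mult=1, new row 2: (0, -4, -11); set L[2][0]=1
k=1: U[1][1]=1
  eliminate (2,1): mult=-4, new row 2: (0, 0, -3); set L[2][1]=-4

U[1][2] = 2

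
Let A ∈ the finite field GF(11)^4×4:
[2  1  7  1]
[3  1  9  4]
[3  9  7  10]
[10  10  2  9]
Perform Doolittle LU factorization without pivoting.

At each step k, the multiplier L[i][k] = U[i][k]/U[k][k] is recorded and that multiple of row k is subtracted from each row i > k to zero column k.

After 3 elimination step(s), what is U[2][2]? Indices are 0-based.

Step 1: pivot at (0,0) is 2.
  row1 ← row1 − (7)·row0  ⇒  L[1][0]=7, U row1=(0, 5, 4, 8)
  row2 ← row2 − (7)·row0  ⇒  L[2][0]=7, U row2=(0, 2, 2, 3)
  row3 ← row3 − (5)·row0  ⇒  L[3][0]=5, U row3=(0, 5, 0, 4)
Step 2: pivot at (1,1) is 5.
  row2 ← row2 − (7)·row1  ⇒  L[2][1]=7, U row2=(0, 0, 7, 2)
  row3 ← row3 − (1)·row1  ⇒  L[3][1]=1, U row3=(0, 0, 7, 7)
Step 3: pivot at (2,2) is 7.
  row3 ← row3 − (1)·row2  ⇒  L[3][2]=1, U row3=(0, 0, 0, 5)

U[2][2] = 7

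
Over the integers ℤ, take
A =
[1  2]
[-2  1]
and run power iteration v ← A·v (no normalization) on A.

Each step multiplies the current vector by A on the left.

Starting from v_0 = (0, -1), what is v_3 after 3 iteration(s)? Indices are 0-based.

v_3 = (2, 11)

v_0 = (0, -1).
v_1 = A·v_0 = (-2, -1).
v_2 = A·v_1 = (-4, 3).
v_3 = A·v_2 = (2, 11).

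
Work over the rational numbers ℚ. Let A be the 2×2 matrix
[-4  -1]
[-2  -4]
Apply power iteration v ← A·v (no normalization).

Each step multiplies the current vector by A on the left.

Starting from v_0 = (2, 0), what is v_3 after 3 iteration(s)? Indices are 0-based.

v_0 = (2, 0).
v_1 = A·v_0 = (-8, -4).
v_2 = A·v_1 = (36, 32).
v_3 = A·v_2 = (-176, -200).

v_3 = (-176, -200)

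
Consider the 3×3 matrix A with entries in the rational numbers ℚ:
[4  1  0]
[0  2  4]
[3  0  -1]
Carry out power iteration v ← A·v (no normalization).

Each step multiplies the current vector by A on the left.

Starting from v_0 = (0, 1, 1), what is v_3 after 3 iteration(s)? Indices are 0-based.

v_3 = (48, 32, 26)

v_0 = (0, 1, 1).
v_1 = A·v_0 = (1, 6, -1).
v_2 = A·v_1 = (10, 8, 4).
v_3 = A·v_2 = (48, 32, 26).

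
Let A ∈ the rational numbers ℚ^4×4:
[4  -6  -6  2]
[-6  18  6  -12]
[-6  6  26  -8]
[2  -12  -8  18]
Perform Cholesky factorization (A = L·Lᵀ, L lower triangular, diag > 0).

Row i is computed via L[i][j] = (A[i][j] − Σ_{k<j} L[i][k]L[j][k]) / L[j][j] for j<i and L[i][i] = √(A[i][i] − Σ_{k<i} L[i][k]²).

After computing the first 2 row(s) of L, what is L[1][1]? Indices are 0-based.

L[1][1] = 3

Step 1: L[0][0] = √(4) = 2.
  L[1][0] = (-6) / L[0][0] = -3.
Step 2: L[1][1] = √(9) = 3.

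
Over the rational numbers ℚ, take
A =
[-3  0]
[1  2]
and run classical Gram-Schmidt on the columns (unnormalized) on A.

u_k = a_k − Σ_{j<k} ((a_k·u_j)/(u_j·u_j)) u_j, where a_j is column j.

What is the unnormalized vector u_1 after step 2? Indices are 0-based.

Step 1: u_0 = a_0 = (-3, 1).
Step 2: u_1 = a_1 − (1/5)·u_0 = (3/5, 9/5).

u_1 = (3/5, 9/5)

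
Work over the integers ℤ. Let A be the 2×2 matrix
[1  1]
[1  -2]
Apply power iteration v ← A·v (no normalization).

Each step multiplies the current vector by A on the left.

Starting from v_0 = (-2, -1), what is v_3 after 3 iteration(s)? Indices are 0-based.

v_0 = (-2, -1).
v_1 = A·v_0 = (-3, 0).
v_2 = A·v_1 = (-3, -3).
v_3 = A·v_2 = (-6, 3).

v_3 = (-6, 3)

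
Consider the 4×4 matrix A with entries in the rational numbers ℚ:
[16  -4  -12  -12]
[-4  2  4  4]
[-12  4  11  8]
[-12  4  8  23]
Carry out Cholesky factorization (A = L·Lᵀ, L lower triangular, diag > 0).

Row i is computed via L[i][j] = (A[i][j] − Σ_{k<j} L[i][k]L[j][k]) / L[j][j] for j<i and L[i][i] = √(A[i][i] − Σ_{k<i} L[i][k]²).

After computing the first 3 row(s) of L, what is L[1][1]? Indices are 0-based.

Step 1: L[0][0] = √(16) = 4.
  L[1][0] = (-4) / L[0][0] = -1.
Step 2: L[1][1] = √(1) = 1.
  L[2][0] = (-12) / L[0][0] = -3.
  L[2][1] = (1) / L[1][1] = 1.
Step 3: L[2][2] = √(1) = 1.

L[1][1] = 1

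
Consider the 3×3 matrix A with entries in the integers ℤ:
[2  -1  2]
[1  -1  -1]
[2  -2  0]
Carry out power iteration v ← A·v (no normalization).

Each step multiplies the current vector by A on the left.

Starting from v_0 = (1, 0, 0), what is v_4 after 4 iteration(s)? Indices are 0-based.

v_0 = (1, 0, 0).
v_1 = A·v_0 = (2, 1, 2).
v_2 = A·v_1 = (7, -1, 2).
v_3 = A·v_2 = (19, 6, 16).
v_4 = A·v_3 = (64, -3, 26).

v_4 = (64, -3, 26)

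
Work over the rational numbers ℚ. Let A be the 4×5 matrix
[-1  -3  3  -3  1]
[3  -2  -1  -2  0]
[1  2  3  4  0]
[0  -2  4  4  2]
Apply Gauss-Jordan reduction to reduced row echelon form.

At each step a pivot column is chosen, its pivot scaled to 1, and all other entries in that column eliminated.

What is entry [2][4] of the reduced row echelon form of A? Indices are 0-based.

pivot(0,0)=-1: scale R0 → (1, 3, -3, 3, -1)
  clear (1,0): R1 −= (3)R0 → (0, -11, 8, -11, 3)
  clear (2,0): R2 −= (1)R0 → (0, -1, 6, 1, 1)
pivot(1,1)=-11: scale R1 → (0, 1, -8/11, 1, -3/11)
  clear (0,1): R0 −= (3)R1 → (1, 0, -9/11, 0, -2/11)
  clear (2,1): R2 −= (-1)R1 → (0, 0, 58/11, 2, 8/11)
  clear (3,1): R3 −= (-2)R1 → (0, 0, 28/11, 6, 16/11)
pivot(2,2)=58/11: scale R2 → (0, 0, 1, 11/29, 4/29)
  clear (0,2): R0 −= (-9/11)R2 → (1, 0, 0, 9/29, -2/29)
  clear (1,2): R1 −= (-8/11)R2 → (0, 1, 0, 37/29, -5/29)
  clear (3,2): R3 −= (28/11)R2 → (0, 0, 0, 146/29, 32/29)
pivot(3,3)=146/29: scale R3 → (0, 0, 0, 1, 16/73)
  clear (0,3): R0 −= (9/29)R3 → (1, 0, 0, 0, -10/73)
  clear (1,3): R1 −= (37/29)R3 → (0, 1, 0, 0, -33/73)
  clear (2,3): R2 −= (11/29)R3 → (0, 0, 1, 0, 4/73)

M[2][4] = 4/73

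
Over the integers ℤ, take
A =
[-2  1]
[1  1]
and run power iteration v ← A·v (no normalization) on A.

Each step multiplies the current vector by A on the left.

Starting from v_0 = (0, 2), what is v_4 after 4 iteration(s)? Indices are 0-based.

v_0 = (0, 2).
v_1 = A·v_0 = (2, 2).
v_2 = A·v_1 = (-2, 4).
v_3 = A·v_2 = (8, 2).
v_4 = A·v_3 = (-14, 10).

v_4 = (-14, 10)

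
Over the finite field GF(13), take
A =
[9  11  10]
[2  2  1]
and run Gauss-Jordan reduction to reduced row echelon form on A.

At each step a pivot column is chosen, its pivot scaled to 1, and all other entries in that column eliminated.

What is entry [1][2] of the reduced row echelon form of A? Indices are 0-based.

M[1][2] = 6

[1] R0 /= 9  ⇒  (1, 7, 4)
     R1 -= 2·R0  ⇒  (0, 1, 6)
[2] R1 /= 1  ⇒  (0, 1, 6)
     R0 -= 7·R1  ⇒  (1, 0, 1)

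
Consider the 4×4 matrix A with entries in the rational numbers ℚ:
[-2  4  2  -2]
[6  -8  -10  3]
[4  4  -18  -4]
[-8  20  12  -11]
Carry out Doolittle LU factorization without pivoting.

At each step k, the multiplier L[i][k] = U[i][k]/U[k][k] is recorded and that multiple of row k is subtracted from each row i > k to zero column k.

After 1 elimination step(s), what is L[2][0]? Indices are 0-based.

L[2][0] = -2

[col 0] pivot -2
  R1 -= -3*R0 → (0, 4, -4, -3)  (L[1][0] := -3)
  R2 -= -2*R0 → (0, 12, -14, -8)  (L[2][0] := -2)
  R3 -= 4*R0 → (0, 4, 4, -3)  (L[3][0] := 4)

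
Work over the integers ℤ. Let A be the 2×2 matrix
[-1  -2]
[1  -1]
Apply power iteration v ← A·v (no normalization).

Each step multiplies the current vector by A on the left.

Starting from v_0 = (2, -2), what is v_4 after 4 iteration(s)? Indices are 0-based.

v_0 = (2, -2).
v_1 = A·v_0 = (2, 4).
v_2 = A·v_1 = (-10, -2).
v_3 = A·v_2 = (14, -8).
v_4 = A·v_3 = (2, 22).

v_4 = (2, 22)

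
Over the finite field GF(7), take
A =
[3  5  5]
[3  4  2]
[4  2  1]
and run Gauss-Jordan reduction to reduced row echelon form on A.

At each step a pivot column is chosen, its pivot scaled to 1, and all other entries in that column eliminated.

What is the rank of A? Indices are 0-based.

rank = 3

pivot(0,0)=3: scale R0 → (1, 4, 4)
  clear (1,0): R1 −= (3)R0 → (0, 6, 4)
  clear (2,0): R2 −= (4)R0 → (0, 0, 6)
pivot(1,1)=6: scale R1 → (0, 1, 3)
  clear (0,1): R0 −= (4)R1 → (1, 0, 6)
pivot(2,2)=6: scale R2 → (0, 0, 1)
  clear (0,2): R0 −= (6)R2 → (1, 0, 0)
  clear (1,2): R1 −= (3)R2 → (0, 1, 0)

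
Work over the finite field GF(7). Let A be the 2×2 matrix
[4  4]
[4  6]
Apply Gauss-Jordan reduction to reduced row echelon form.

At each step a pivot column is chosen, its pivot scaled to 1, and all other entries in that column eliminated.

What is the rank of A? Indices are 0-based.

rank = 2

pivot(0,0)=4: scale R0 → (1, 1)
  clear (1,0): R1 −= (4)R0 → (0, 2)
pivot(1,1)=2: scale R1 → (0, 1)
  clear (0,1): R0 −= (1)R1 → (1, 0)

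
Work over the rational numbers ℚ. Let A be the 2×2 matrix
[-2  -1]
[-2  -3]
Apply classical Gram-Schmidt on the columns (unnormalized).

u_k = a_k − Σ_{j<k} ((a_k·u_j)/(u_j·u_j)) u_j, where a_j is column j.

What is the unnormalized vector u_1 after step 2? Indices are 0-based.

u_1 = (1, -1)

Step 1: u_0 = a_0 = (-2, -2).
Step 2: u_1 = a_1 − (1)·u_0 = (1, -1).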